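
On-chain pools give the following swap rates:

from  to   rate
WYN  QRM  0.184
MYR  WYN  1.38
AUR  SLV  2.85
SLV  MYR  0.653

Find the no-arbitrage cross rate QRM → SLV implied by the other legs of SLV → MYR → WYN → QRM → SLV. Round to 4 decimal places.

6.0310

Known legs of the cycle: 0.653 × 1.38 × 0.184 = 0.16580976
For no arbitrage the full-cycle product must be 1, so the missing rate is 1 / 0.16580976 ≈ 6.031008.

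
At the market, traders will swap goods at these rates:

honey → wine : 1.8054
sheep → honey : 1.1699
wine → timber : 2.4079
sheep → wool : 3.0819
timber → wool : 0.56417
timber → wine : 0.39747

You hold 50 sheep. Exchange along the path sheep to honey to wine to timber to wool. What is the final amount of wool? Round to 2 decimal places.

50 sheep × 1.1699 = 58.495 honey
58.495 honey × 1.8054 = 105.606873 wine
105.606873 wine × 2.4079 = 254.2907894967 timber
254.2907894967 timber × 0.56417 = 143.463234710353239 wool

143.46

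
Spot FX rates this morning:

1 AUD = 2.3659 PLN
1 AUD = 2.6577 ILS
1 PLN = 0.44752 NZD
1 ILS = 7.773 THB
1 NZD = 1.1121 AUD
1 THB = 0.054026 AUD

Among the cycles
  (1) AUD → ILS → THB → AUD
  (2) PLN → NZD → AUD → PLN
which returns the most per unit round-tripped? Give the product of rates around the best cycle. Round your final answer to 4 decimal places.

1.1775

(1) 2.6577 × 7.773 × 0.054026 = 1.11609
(2) 0.44752 × 1.1121 × 2.3659 = 1.17748
Highest is cycle (2) at 1.1775 (>1, arbitrage).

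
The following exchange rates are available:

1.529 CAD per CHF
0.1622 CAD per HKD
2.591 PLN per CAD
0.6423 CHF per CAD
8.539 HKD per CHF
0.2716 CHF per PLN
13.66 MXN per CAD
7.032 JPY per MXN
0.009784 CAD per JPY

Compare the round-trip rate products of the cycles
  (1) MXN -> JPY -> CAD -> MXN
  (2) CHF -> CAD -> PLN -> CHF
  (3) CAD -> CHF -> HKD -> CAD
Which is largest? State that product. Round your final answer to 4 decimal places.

1.0760

(1) 7.032 × 0.009784 × 13.66 = 0.93982
(2) 1.529 × 2.591 × 0.2716 = 1.07598
(3) 0.6423 × 8.539 × 0.1622 = 0.88960
Highest is cycle (2) at 1.0760 (>1, arbitrage).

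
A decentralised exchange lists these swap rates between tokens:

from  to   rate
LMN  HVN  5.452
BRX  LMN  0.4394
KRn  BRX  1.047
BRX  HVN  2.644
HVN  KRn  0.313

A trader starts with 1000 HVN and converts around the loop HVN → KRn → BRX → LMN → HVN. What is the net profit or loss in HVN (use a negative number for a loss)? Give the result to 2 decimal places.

-214.93

1000 HVN × 0.313 = 313 KRn
313 KRn × 1.047 = 327.711 BRX
327.711 BRX × 0.4394 = 143.9962134 LMN
143.9962134 LMN × 5.452 = 785.0673554568 HVN
Net change: 785.0673554568 − 1000 = -214.9326445432 HVN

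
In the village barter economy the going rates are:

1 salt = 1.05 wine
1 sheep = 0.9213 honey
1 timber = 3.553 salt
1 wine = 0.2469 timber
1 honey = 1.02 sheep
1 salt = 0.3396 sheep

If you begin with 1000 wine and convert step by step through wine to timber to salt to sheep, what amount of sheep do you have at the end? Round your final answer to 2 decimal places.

1000 wine × 0.2469 = 246.9 timber
246.9 timber × 3.553 = 877.2357 salt
877.2357 salt × 0.3396 = 297.90924372 sheep

297.91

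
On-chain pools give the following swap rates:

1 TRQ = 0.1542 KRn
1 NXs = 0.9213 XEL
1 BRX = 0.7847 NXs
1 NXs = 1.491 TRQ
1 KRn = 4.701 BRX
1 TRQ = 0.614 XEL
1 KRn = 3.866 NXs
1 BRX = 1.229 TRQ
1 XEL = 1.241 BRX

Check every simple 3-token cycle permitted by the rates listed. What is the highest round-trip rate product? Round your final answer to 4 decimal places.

0.9365

TRQ→XEL→BRX→TRQ: 0.614 × 1.241 × 1.229 = 0.93647
NXs→XEL→BRX→NXs: 0.9213 × 1.241 × 0.7847 = 0.89717
TRQ→KRn→BRX→TRQ: 0.1542 × 4.701 × 1.229 = 0.89089
NXs→TRQ→KRn→NXs: 1.491 × 0.1542 × 3.866 = 0.88884
Maximum is TRQ→XEL→BRX→TRQ at 0.9365; no arbitrage — every cycle loses value.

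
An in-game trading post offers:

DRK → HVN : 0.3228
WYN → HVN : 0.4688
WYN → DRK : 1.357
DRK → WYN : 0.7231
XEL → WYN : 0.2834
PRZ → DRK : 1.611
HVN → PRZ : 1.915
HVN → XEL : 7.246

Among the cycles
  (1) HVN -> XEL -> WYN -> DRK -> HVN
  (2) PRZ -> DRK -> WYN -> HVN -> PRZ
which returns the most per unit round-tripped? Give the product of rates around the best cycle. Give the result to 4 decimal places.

(1) 7.246 × 0.2834 × 1.357 × 0.3228 = 0.89952
(2) 1.611 × 0.7231 × 0.4688 × 1.915 = 1.04580
Highest is cycle (2) at 1.0458 (>1, arbitrage).

1.0458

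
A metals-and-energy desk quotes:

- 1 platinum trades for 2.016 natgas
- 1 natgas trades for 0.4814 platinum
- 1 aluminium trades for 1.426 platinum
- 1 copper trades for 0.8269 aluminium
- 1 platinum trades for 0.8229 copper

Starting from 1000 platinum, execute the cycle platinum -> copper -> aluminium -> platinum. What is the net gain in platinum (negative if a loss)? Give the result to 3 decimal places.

1000 platinum × 0.8229 = 822.9 copper
822.9 copper × 0.8269 = 680.45601 aluminium
680.45601 aluminium × 1.426 = 970.33027026 platinum
Net change: 970.33027026 − 1000 = -29.66972974 platinum

-29.670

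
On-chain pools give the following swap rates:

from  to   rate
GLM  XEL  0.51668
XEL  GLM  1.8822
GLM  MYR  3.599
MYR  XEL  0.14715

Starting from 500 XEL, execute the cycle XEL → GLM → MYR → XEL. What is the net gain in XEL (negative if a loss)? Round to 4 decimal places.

-1.6002

500 XEL × 1.8822 = 941.1 GLM
941.1 GLM × 3.599 = 3387.0189 MYR
3387.0189 MYR × 0.14715 = 498.399831135 XEL
Net change: 498.399831135 − 500 = -1.600168865 XEL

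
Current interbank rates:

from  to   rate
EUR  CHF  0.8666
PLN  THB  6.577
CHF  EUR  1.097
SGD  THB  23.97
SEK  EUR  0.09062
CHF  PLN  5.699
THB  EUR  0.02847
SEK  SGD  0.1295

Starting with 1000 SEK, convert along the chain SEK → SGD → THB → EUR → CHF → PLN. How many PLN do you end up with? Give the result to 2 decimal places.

436.46

1000 SEK × 0.1295 = 129.5 SGD
129.5 SGD × 23.97 = 3104.115 THB
3104.115 THB × 0.02847 = 88.37415405 EUR
88.37415405 EUR × 0.8666 = 76.58504189973 CHF
76.58504189973 CHF × 5.699 = 436.45815378656127 PLN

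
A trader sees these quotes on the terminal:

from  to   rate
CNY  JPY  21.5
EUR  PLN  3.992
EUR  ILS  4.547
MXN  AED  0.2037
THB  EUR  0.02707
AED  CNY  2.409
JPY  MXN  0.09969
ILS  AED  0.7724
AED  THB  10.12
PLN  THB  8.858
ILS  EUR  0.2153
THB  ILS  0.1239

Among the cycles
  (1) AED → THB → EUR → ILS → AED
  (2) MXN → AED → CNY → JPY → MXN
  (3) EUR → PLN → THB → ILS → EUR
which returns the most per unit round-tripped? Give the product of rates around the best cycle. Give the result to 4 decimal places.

1.0518

(1) 10.12 × 0.02707 × 4.547 × 0.7724 = 0.96213
(2) 0.2037 × 2.409 × 21.5 × 0.09969 = 1.05176
(3) 3.992 × 8.858 × 0.1239 × 0.2153 = 0.94328
Highest is cycle (2) at 1.0518 (>1, arbitrage).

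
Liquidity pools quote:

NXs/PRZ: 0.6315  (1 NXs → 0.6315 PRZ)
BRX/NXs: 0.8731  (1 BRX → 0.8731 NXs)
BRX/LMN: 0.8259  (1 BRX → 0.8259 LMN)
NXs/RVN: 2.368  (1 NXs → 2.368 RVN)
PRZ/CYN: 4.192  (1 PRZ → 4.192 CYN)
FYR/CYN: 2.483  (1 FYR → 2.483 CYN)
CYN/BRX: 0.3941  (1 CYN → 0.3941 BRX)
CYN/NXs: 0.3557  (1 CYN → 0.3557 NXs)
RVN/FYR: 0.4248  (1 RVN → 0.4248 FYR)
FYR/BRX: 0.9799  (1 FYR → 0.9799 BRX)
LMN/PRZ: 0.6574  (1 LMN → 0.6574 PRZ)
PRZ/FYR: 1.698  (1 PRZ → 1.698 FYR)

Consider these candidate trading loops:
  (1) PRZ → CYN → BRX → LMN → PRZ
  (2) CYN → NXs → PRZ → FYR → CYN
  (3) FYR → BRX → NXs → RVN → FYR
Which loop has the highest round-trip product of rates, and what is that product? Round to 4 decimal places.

(1) 4.192 × 0.3941 × 0.8259 × 0.6574 = 0.89698
(2) 0.3557 × 0.6315 × 1.698 × 2.483 = 0.94705
(3) 0.9799 × 0.8731 × 2.368 × 0.4248 = 0.86062
Highest is cycle (2) at 0.9470 (≤1, no arbitrage).

0.9470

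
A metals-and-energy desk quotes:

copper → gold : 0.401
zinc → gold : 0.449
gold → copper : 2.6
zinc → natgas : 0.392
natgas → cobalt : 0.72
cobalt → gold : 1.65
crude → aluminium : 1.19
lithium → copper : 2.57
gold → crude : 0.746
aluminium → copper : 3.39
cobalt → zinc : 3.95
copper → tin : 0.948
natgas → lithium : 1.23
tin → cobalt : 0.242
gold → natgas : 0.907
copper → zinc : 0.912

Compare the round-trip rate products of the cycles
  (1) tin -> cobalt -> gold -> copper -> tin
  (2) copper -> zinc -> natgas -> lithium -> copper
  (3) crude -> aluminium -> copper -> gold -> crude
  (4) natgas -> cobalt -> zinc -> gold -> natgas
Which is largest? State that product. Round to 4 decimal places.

1.2068

(1) 0.242 × 1.65 × 2.6 × 0.948 = 0.98419
(2) 0.912 × 0.392 × 1.23 × 2.57 = 1.13011
(3) 1.19 × 3.39 × 0.401 × 0.746 = 1.20678
(4) 0.72 × 3.95 × 0.449 × 0.907 = 1.15820
Highest is cycle (3) at 1.2068 (>1, arbitrage).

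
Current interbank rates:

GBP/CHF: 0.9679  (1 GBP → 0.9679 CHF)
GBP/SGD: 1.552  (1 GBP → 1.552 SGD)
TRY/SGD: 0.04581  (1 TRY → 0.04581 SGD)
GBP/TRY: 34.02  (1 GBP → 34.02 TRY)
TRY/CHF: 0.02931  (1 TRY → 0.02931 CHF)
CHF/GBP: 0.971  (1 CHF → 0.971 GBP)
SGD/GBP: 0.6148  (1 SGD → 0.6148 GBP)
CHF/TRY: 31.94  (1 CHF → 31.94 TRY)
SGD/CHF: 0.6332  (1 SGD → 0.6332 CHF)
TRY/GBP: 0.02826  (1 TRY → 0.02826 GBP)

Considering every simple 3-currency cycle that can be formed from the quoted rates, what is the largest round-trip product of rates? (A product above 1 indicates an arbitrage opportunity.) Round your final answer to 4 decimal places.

0.9682

TRY→CHF→GBP→TRY: 0.02931 × 0.971 × 34.02 = 0.96821
TRY→SGD→GBP→TRY: 0.04581 × 0.6148 × 34.02 = 0.95814
SGD→CHF→GBP→SGD: 0.6332 × 0.971 × 1.552 = 0.95423
TRY→SGD→CHF→TRY: 0.04581 × 0.6332 × 31.94 = 0.92648
TRY→GBP→CHF→TRY: 0.02826 × 0.9679 × 31.94 = 0.87365
Maximum is TRY→CHF→GBP→TRY at 0.9682; no arbitrage — every cycle loses value.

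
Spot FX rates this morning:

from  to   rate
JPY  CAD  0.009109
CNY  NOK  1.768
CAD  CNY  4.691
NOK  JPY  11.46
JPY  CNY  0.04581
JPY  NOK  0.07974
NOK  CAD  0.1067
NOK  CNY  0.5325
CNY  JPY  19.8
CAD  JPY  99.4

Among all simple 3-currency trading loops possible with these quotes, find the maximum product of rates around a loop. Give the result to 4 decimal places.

0.9282

JPY→CNY→NOK→JPY: 0.04581 × 1.768 × 11.46 = 0.92817
CNY→NOK→CAD→CNY: 1.768 × 0.1067 × 4.691 = 0.88494
JPY→CAD→CNY→JPY: 0.009109 × 4.691 × 19.8 = 0.84606
JPY→NOK→CAD→JPY: 0.07974 × 0.1067 × 99.4 = 0.84572
JPY→NOK→CNY→JPY: 0.07974 × 0.5325 × 19.8 = 0.84074
Maximum is JPY→CNY→NOK→JPY at 0.9282; no arbitrage — every cycle loses value.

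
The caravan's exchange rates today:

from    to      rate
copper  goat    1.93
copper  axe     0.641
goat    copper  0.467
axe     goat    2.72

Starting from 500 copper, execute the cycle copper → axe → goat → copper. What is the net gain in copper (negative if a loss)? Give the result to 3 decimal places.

-92.888

500 copper × 0.641 = 320.5 axe
320.5 axe × 2.72 = 871.76 goat
871.76 goat × 0.467 = 407.11192 copper
Net change: 407.11192 − 500 = -92.88808 copper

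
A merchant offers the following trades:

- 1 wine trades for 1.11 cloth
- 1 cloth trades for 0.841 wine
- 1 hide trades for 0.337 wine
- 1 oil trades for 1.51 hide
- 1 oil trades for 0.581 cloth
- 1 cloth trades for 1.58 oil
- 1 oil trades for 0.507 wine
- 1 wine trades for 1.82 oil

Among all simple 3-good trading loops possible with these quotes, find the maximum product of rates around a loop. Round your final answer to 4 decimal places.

oil→hide→wine→oil: 1.51 × 0.337 × 1.82 = 0.92614
oil→cloth→wine→oil: 0.581 × 0.841 × 1.82 = 0.88929
oil→wine→cloth→oil: 0.507 × 1.11 × 1.58 = 0.88918
Maximum is oil→hide→wine→oil at 0.9261; no arbitrage — every cycle loses value.

0.9261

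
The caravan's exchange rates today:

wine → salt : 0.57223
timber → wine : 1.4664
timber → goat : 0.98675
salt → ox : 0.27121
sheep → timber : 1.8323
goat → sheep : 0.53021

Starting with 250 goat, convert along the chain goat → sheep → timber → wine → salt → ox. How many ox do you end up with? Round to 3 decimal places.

250 goat × 0.53021 = 132.5525 sheep
132.5525 sheep × 1.8323 = 242.87594575 timber
242.87594575 timber × 1.4664 = 356.1532868478 wine
356.1532868478 wine × 0.57223 = 203.801595332916594 salt
203.801595332916594 salt × 0.27121 = 55.27303067024030945874 ox

55.273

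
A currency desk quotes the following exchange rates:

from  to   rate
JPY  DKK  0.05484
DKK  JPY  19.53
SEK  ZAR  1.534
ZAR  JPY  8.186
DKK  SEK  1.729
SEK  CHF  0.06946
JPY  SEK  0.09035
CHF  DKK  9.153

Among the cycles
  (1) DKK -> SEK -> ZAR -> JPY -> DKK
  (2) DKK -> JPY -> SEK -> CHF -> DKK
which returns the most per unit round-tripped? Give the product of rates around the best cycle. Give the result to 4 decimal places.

(1) 1.729 × 1.534 × 8.186 × 0.05484 = 1.19066
(2) 19.53 × 0.09035 × 0.06946 × 9.153 = 1.12183
Highest is cycle (1) at 1.1907 (>1, arbitrage).

1.1907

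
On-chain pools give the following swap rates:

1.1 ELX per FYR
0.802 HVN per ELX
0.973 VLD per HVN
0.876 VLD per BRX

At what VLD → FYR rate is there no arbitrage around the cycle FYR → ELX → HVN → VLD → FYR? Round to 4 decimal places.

1.1650

Known legs of the cycle: 1.1 × 0.802 × 0.973 = 0.8583806
For no arbitrage the full-cycle product must be 1, so the missing rate is 1 / 0.8583806 ≈ 1.164984.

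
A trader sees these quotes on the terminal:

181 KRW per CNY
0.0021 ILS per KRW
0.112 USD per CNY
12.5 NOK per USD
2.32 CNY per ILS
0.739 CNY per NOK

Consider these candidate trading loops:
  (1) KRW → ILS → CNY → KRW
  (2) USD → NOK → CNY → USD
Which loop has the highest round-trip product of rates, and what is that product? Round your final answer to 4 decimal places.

1.0346

(1) 0.0021 × 2.32 × 181 = 0.88183
(2) 12.5 × 0.739 × 0.112 = 1.03460
Highest is cycle (2) at 1.0346 (>1, arbitrage).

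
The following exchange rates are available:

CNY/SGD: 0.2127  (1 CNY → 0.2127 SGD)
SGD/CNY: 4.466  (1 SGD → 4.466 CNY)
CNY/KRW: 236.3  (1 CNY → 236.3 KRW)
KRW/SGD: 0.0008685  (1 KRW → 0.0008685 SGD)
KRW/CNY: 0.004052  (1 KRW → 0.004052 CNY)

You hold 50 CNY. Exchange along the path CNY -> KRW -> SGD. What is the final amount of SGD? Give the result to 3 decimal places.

10.261

50 CNY × 236.3 = 11815 KRW
11815 KRW × 0.0008685 = 10.2613275 SGD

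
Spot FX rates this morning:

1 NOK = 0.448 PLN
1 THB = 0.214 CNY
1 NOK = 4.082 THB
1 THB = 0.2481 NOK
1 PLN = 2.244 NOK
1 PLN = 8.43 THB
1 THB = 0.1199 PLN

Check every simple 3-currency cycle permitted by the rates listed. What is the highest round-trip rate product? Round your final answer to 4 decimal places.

NOK→THB→PLN→NOK: 4.082 × 0.1199 × 2.244 = 1.09828
NOK→PLN→THB→NOK: 0.448 × 8.43 × 0.2481 = 0.93698
Maximum is NOK→THB→PLN→NOK at 1.0983; arbitrage exists.

1.0983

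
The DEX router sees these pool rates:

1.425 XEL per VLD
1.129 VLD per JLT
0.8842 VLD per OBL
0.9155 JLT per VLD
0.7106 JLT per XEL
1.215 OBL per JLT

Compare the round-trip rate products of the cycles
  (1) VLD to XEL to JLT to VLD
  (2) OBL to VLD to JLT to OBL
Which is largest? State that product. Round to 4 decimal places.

1.1432

(1) 1.425 × 0.7106 × 1.129 = 1.14323
(2) 0.8842 × 0.9155 × 1.215 = 0.98352
Highest is cycle (1) at 1.1432 (>1, arbitrage).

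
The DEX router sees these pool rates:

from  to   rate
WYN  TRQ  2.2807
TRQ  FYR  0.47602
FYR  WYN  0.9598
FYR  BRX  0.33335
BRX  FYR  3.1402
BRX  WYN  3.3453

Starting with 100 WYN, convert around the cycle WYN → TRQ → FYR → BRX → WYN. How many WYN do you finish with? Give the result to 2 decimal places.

100 WYN × 2.2807 = 228.07 TRQ
228.07 TRQ × 0.47602 = 108.5658814 FYR
108.5658814 FYR × 0.33335 = 36.19043656469 BRX
36.19043656469 BRX × 3.3453 = 121.067867439857457 WYN

121.07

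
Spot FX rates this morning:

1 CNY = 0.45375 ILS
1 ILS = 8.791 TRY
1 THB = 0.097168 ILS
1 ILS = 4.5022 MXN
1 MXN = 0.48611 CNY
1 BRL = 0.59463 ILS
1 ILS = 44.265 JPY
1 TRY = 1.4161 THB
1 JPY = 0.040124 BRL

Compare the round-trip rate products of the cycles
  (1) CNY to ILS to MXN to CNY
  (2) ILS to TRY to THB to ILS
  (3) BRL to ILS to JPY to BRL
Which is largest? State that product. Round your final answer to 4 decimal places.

1.2096

(1) 0.45375 × 4.5022 × 0.48611 = 0.99306
(2) 8.791 × 1.4161 × 0.097168 = 1.20964
(3) 0.59463 × 44.265 × 0.040124 = 1.05612
Highest is cycle (2) at 1.2096 (>1, arbitrage).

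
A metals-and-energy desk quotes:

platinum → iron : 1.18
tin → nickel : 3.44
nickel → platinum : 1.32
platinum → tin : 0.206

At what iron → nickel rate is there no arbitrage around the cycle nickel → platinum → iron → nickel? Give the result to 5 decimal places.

Known legs of the cycle: 1.32 × 1.18 = 1.5576
For no arbitrage the full-cycle product must be 1, so the missing rate is 1 / 1.5576 ≈ 0.6420134.

0.64201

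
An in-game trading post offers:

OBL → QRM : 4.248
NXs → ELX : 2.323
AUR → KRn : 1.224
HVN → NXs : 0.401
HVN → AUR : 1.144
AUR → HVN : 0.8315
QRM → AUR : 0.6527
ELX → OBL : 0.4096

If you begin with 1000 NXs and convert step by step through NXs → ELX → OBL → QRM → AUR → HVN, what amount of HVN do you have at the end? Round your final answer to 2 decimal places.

2193.66

1000 NXs × 2.323 = 2323 ELX
2323 ELX × 0.4096 = 951.5008 OBL
951.5008 OBL × 4.248 = 4041.9753984 QRM
4041.9753984 QRM × 0.6527 = 2638.19734253568 AUR
2638.19734253568 AUR × 0.8315 = 2193.66109031841792 HVN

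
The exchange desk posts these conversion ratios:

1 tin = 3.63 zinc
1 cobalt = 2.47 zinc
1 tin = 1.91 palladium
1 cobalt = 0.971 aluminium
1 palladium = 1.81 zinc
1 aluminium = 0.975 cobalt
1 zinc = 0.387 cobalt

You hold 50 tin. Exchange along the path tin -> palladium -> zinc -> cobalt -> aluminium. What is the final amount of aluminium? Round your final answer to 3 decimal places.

64.955

50 tin × 1.91 = 95.5 palladium
95.5 palladium × 1.81 = 172.855 zinc
172.855 zinc × 0.387 = 66.894885 cobalt
66.894885 cobalt × 0.971 = 64.954933335 aluminium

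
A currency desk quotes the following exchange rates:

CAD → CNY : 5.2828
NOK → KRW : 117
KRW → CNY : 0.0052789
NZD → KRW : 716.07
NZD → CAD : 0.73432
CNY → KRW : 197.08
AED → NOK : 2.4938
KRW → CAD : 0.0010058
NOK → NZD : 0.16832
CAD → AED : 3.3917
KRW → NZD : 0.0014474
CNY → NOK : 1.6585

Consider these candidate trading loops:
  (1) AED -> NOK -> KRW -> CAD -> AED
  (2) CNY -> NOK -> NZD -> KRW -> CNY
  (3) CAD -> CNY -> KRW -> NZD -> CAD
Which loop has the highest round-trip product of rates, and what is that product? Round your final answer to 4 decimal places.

1.1066

(1) 2.4938 × 117 × 0.0010058 × 3.3917 = 0.99535
(2) 1.6585 × 0.16832 × 716.07 × 0.0052789 = 1.05524
(3) 5.2828 × 197.08 × 0.0014474 × 0.73432 = 1.10657
Highest is cycle (3) at 1.1066 (>1, arbitrage).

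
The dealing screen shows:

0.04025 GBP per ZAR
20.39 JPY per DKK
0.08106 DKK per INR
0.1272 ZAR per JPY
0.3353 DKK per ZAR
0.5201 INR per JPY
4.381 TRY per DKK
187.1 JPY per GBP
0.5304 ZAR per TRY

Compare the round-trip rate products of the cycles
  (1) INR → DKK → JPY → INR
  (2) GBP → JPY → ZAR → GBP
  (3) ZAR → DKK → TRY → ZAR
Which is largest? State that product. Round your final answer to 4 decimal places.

(1) 0.08106 × 20.39 × 0.5201 = 0.85963
(2) 187.1 × 0.1272 × 0.04025 = 0.95791
(3) 0.3353 × 4.381 × 0.5304 = 0.77913
Highest is cycle (2) at 0.9579 (≤1, no arbitrage).

0.9579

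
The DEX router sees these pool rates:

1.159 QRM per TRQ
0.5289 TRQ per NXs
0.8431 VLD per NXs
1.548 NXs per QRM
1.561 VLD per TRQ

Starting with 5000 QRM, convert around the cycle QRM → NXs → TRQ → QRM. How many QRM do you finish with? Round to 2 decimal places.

4744.58

5000 QRM × 1.548 = 7740 NXs
7740 NXs × 0.5289 = 4093.686 TRQ
4093.686 TRQ × 1.159 = 4744.582074 QRM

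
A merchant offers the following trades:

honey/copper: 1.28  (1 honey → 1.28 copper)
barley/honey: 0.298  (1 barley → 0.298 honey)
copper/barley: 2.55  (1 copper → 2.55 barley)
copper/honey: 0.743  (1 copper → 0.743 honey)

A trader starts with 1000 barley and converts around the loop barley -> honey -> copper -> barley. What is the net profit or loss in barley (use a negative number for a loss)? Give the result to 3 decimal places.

1000 barley × 0.298 = 298 honey
298 honey × 1.28 = 381.44 copper
381.44 copper × 2.55 = 972.672 barley
Net change: 972.672 − 1000 = -27.328 barley

-27.328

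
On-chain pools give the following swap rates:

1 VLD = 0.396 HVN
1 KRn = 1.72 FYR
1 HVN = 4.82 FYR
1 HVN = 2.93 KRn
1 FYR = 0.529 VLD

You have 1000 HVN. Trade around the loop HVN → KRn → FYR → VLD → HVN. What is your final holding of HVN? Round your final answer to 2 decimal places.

1055.72

1000 HVN × 2.93 = 2930 KRn
2930 KRn × 1.72 = 5039.6 FYR
5039.6 FYR × 0.529 = 2665.9484 VLD
2665.9484 VLD × 0.396 = 1055.7155664 HVN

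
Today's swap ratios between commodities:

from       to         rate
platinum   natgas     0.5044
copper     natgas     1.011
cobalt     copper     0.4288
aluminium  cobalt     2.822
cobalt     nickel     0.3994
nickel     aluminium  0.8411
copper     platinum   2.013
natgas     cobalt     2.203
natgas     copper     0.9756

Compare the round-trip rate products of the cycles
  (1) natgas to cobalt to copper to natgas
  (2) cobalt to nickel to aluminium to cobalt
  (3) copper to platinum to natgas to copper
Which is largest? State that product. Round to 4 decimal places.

(1) 2.203 × 0.4288 × 1.011 = 0.95504
(2) 0.3994 × 0.8411 × 2.822 = 0.94801
(3) 2.013 × 0.5044 × 0.9756 = 0.99058
Highest is cycle (3) at 0.9906 (≤1, no arbitrage).

0.9906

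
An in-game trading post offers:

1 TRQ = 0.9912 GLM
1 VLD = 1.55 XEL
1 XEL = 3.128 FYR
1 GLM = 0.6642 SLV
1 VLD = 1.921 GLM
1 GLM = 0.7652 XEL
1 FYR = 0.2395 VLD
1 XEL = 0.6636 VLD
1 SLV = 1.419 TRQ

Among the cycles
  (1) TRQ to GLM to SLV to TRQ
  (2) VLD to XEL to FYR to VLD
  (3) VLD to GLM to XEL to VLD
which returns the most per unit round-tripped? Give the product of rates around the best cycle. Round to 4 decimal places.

(1) 0.9912 × 0.6642 × 1.419 = 0.93421
(2) 1.55 × 3.128 × 0.2395 = 1.16119
(3) 1.921 × 0.7652 × 0.6636 = 0.97546
Highest is cycle (2) at 1.1612 (>1, arbitrage).

1.1612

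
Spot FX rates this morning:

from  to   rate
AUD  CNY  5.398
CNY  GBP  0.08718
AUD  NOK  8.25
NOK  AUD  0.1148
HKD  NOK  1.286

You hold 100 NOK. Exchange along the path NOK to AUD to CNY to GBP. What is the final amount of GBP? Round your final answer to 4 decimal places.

5.4025

100 NOK × 0.1148 = 11.48 AUD
11.48 AUD × 5.398 = 61.96904 CNY
61.96904 CNY × 0.08718 = 5.4024609072 GBP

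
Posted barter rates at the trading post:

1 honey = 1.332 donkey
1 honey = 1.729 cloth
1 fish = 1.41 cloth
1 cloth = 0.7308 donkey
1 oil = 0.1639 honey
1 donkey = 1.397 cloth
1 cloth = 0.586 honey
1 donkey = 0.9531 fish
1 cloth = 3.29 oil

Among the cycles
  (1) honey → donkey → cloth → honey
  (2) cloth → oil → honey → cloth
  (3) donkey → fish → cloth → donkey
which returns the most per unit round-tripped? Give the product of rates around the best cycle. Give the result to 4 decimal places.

(1) 1.332 × 1.397 × 0.586 = 1.09043
(2) 3.29 × 0.1639 × 1.729 = 0.93233
(3) 0.9531 × 1.41 × 0.7308 = 0.98210
Highest is cycle (1) at 1.0904 (>1, arbitrage).

1.0904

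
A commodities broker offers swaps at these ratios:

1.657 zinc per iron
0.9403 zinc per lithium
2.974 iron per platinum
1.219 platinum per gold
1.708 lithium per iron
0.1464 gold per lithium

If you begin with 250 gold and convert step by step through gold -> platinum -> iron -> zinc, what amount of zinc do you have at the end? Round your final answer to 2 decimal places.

250 gold × 1.219 = 304.75 platinum
304.75 platinum × 2.974 = 906.3265 iron
906.3265 iron × 1.657 = 1501.7830105 zinc

1501.78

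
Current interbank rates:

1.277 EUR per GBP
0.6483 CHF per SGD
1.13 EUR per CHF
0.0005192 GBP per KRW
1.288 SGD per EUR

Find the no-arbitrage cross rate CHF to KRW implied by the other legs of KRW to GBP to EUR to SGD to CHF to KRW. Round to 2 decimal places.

1806.27

Known legs of the cycle: 0.0005192 × 1.277 × 1.288 × 0.6483 = 0.00055362725939136
For no arbitrage the full-cycle product must be 1, so the missing rate is 1 / 0.00055362725939136 ≈ 1806.2694.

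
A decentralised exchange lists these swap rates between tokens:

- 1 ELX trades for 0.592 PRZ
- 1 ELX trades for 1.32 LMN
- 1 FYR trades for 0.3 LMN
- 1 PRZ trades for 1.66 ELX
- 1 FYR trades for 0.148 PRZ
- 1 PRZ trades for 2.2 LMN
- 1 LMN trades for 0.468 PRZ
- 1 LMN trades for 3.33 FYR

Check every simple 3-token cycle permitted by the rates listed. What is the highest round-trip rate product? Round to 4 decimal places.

LMN→FYR→PRZ→LMN: 3.33 × 0.148 × 2.2 = 1.08425
LMN→PRZ→ELX→LMN: 0.468 × 1.66 × 1.32 = 1.02548
Maximum is LMN→FYR→PRZ→LMN at 1.0842; arbitrage exists.

1.0842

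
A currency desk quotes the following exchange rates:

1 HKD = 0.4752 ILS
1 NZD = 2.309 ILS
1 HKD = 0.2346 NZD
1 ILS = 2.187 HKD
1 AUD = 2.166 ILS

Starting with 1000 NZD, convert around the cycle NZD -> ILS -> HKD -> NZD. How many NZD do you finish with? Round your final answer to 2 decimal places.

1184.68

1000 NZD × 2.309 = 2309 ILS
2309 ILS × 2.187 = 5049.783 HKD
5049.783 HKD × 0.2346 = 1184.6790918 NZD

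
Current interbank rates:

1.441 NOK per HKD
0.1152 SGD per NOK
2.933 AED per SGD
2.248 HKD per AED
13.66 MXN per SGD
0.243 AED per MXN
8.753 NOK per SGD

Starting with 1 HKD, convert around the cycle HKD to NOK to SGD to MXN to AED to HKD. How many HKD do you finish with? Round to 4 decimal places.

1 HKD × 1.441 = 1.441 NOK
1.441 NOK × 0.1152 = 0.1660032 SGD
0.1660032 SGD × 13.66 = 2.267603712 MXN
2.267603712 MXN × 0.243 = 0.551027702016 AED
0.551027702016 AED × 2.248 = 1.238710274131968 HKD

1.2387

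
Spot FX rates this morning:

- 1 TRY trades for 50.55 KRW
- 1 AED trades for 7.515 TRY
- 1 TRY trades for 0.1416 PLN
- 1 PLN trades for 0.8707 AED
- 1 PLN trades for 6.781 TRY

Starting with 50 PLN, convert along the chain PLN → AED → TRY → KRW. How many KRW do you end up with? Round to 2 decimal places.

50 PLN × 0.8707 = 43.535 AED
43.535 AED × 7.515 = 327.165525 TRY
327.165525 TRY × 50.55 = 16538.21728875 KRW

16538.22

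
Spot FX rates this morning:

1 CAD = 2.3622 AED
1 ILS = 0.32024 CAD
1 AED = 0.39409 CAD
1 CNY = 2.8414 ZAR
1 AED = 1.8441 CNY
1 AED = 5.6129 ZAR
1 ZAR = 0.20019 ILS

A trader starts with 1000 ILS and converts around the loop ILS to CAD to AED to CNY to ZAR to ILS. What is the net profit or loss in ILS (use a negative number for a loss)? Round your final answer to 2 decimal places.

-206.49

1000 ILS × 0.32024 = 320.24 CAD
320.24 CAD × 2.3622 = 756.470928 AED
756.470928 AED × 1.8441 = 1395.0080383248 CNY
1395.0080383248 CNY × 2.8414 = 3963.77584009608672 ZAR
3963.77584009608672 ZAR × 0.20019 = 793.5082854288356004768 ILS
Net change: 793.5082854288356004768 − 1000 = -206.4917145711643995232 ILS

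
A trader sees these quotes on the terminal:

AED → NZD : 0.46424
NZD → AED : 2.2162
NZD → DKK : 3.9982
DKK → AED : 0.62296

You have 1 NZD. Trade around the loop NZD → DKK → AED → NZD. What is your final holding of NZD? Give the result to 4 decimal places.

1 NZD × 3.9982 = 3.9982 DKK
3.9982 DKK × 0.62296 = 2.490718672 AED
2.490718672 AED × 0.46424 = 1.15629123628928 NZD

1.1563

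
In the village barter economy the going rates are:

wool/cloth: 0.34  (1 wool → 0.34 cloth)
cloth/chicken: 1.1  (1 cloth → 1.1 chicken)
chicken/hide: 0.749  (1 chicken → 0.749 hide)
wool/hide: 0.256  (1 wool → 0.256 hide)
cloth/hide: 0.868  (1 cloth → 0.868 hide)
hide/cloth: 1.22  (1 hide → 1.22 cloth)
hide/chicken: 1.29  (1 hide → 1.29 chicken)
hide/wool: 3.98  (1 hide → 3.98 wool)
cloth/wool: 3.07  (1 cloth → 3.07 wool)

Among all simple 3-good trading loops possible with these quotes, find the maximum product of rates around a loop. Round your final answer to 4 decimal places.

1.1746

cloth→hide→wool→cloth: 0.868 × 3.98 × 0.34 = 1.17458
cloth→chicken→hide→cloth: 1.1 × 0.749 × 1.22 = 1.00516
cloth→wool→hide→cloth: 3.07 × 0.256 × 1.22 = 0.95882
Maximum is cloth→hide→wool→cloth at 1.1746; arbitrage exists.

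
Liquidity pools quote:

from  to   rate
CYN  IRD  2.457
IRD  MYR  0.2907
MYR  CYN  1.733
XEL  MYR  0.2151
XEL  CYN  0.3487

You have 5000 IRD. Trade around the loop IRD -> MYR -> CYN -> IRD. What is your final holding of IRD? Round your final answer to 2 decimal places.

6188.98

5000 IRD × 0.2907 = 1453.5 MYR
1453.5 MYR × 1.733 = 2518.9155 CYN
2518.9155 CYN × 2.457 = 6188.9753835 IRD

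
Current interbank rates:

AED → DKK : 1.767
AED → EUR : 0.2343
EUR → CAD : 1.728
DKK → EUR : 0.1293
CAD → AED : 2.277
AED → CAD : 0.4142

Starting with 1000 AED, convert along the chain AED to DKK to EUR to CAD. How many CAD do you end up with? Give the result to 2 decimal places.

1000 AED × 1.767 = 1767 DKK
1767 DKK × 0.1293 = 228.4731 EUR
228.4731 EUR × 1.728 = 394.8015168 CAD

394.80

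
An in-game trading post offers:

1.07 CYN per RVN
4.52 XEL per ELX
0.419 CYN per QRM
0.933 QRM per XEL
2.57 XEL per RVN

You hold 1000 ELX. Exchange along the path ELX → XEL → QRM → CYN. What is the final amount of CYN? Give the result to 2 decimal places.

1766.99

1000 ELX × 4.52 = 4520 XEL
4520 XEL × 0.933 = 4217.16 QRM
4217.16 QRM × 0.419 = 1766.99004 CYN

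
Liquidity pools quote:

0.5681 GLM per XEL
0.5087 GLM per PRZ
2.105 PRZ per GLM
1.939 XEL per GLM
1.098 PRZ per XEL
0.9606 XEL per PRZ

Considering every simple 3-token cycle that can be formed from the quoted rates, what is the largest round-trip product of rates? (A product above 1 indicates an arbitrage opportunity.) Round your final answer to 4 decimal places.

GLM→PRZ→XEL→GLM: 2.105 × 0.9606 × 0.5681 = 1.14873
GLM→XEL→PRZ→GLM: 1.939 × 1.098 × 0.5087 = 1.08303
Maximum is GLM→PRZ→XEL→GLM at 1.1487; arbitrage exists.

1.1487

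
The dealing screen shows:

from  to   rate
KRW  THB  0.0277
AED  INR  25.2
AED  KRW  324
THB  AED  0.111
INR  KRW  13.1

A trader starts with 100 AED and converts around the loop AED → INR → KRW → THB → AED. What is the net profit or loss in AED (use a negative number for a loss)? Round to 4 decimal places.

1.5020

100 AED × 25.2 = 2520 INR
2520 INR × 13.1 = 33012 KRW
33012 KRW × 0.0277 = 914.4324 THB
914.4324 THB × 0.111 = 101.5019964 AED
Net change: 101.5019964 − 100 = 1.5019964 AED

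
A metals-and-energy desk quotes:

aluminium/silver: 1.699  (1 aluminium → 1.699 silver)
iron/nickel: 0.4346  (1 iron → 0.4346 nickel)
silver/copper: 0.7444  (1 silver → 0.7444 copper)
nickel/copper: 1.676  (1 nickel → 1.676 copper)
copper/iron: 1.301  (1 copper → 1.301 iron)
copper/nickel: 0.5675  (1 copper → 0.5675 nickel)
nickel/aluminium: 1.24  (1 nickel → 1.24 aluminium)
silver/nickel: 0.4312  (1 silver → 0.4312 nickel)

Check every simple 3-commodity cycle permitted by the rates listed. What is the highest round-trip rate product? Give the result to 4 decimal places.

iron→nickel→copper→iron: 0.4346 × 1.676 × 1.301 = 0.94763
aluminium→silver→nickel→aluminium: 1.699 × 0.4312 × 1.24 = 0.90843
Maximum is iron→nickel→copper→iron at 0.9476; no arbitrage — every cycle loses value.

0.9476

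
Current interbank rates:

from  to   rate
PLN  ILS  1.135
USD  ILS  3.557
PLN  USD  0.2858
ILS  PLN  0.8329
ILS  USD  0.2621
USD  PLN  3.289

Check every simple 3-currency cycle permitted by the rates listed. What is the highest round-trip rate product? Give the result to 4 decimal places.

0.9784

USD→PLN→ILS→USD: 3.289 × 1.135 × 0.2621 = 0.97842
USD→ILS→PLN→USD: 3.557 × 0.8329 × 0.2858 = 0.84672
Maximum is USD→PLN→ILS→USD at 0.9784; no arbitrage — every cycle loses value.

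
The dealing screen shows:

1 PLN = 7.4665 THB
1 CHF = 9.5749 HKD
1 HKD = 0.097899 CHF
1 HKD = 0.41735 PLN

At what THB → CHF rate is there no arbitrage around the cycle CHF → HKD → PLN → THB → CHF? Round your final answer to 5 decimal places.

0.03352

Known legs of the cycle: 9.5749 × 0.41735 × 7.4665 = 29.8367650312475
For no arbitrage the full-cycle product must be 1, so the missing rate is 1 / 29.8367650312475 ≈ 0.0335157.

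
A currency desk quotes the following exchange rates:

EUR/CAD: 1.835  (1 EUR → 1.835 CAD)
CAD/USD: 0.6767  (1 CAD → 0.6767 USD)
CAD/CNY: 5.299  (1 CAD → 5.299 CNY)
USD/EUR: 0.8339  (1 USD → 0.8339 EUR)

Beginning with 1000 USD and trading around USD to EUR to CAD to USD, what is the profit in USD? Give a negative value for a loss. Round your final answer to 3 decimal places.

1000 USD × 0.8339 = 833.9 EUR
833.9 EUR × 1.835 = 1530.2065 CAD
1530.2065 CAD × 0.6767 = 1035.49073855 USD
Net change: 1035.49073855 − 1000 = 35.49073855 USD

35.491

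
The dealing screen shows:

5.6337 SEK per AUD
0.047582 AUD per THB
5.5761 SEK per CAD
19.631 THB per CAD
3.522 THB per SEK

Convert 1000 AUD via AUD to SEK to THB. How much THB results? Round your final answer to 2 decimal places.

1000 AUD × 5.6337 = 5633.7 SEK
5633.7 SEK × 3.522 = 19841.8914 THB

19841.89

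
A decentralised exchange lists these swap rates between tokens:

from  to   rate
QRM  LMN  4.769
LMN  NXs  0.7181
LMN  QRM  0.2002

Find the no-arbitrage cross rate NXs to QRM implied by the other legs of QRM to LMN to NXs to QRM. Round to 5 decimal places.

0.29200

Known legs of the cycle: 4.769 × 0.7181 = 3.4246189
For no arbitrage the full-cycle product must be 1, so the missing rate is 1 / 3.4246189 ≈ 0.2920033.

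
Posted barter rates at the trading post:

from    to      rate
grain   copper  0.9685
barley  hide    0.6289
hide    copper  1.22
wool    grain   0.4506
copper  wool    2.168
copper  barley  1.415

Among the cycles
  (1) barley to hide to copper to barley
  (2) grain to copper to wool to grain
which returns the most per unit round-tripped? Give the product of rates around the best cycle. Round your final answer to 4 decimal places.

1.0857

(1) 0.6289 × 1.22 × 1.415 = 1.08567
(2) 0.9685 × 2.168 × 0.4506 = 0.94613
Highest is cycle (1) at 1.0857 (>1, arbitrage).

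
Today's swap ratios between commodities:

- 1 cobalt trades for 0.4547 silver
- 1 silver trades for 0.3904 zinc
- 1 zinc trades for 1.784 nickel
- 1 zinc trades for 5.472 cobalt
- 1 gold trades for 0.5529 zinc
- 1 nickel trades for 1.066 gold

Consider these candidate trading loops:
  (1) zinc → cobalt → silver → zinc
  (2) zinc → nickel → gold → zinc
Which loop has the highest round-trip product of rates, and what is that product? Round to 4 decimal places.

1.0515

(1) 5.472 × 0.4547 × 0.3904 = 0.97136
(2) 1.784 × 1.066 × 0.5529 = 1.05147
Highest is cycle (2) at 1.0515 (>1, arbitrage).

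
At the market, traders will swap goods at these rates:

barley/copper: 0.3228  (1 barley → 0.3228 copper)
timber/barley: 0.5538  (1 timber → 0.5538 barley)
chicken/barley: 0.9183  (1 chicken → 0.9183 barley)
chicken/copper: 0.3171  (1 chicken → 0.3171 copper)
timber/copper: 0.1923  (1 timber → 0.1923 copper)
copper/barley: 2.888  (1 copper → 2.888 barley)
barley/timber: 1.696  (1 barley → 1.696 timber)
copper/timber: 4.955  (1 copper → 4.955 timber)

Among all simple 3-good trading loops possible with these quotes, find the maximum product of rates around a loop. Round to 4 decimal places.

copper→barley→timber→copper: 2.888 × 1.696 × 0.1923 = 0.94189
copper→timber→barley→copper: 4.955 × 0.5538 × 0.3228 = 0.88579
Maximum is copper→barley→timber→copper at 0.9419; no arbitrage — every cycle loses value.

0.9419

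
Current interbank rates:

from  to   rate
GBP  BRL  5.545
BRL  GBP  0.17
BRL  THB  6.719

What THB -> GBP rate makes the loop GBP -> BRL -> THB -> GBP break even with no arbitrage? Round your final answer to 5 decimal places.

Known legs of the cycle: 5.545 × 6.719 = 37.256855
For no arbitrage the full-cycle product must be 1, so the missing rate is 1 / 37.256855 ≈ 0.0268407.

0.02684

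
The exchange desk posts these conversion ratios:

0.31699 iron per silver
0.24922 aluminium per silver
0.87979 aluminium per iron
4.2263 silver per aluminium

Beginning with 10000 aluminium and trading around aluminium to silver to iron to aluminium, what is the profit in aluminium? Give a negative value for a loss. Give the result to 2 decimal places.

10000 aluminium × 4.2263 = 42263 silver
42263 silver × 0.31699 = 13396.94837 iron
13396.94837 iron × 0.87979 = 11786.5012064423 aluminium
Net change: 11786.5012064423 − 10000 = 1786.5012064423 aluminium

1786.50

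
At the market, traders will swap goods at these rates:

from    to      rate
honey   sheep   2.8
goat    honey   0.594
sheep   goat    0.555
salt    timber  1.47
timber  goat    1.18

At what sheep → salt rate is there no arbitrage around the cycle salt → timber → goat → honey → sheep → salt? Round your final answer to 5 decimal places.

Known legs of the cycle: 1.47 × 1.18 × 0.594 × 2.8 = 2.88498672
For no arbitrage the full-cycle product must be 1, so the missing rate is 1 / 2.88498672 ≈ 0.3466220.

0.34662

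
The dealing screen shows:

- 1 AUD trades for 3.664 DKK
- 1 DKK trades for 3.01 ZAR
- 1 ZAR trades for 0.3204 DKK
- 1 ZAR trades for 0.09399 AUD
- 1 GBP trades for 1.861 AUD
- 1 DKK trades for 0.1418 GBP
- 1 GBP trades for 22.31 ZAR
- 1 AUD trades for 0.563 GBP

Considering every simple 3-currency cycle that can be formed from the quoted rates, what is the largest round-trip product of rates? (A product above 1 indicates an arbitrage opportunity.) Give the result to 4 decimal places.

1.1806

GBP→ZAR→AUD→GBP: 22.31 × 0.09399 × 0.563 = 1.18056
DKK→ZAR→AUD→DKK: 3.01 × 0.09399 × 3.664 = 1.03658
GBP→ZAR→DKK→GBP: 22.31 × 0.3204 × 0.1418 = 1.01360
GBP→AUD→DKK→GBP: 1.861 × 3.664 × 0.1418 = 0.96689
Maximum is GBP→ZAR→AUD→GBP at 1.1806; arbitrage exists.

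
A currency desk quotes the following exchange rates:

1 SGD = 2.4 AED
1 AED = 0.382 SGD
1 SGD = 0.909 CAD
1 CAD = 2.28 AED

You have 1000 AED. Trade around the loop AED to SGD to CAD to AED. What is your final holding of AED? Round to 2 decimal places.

1000 AED × 0.382 = 382 SGD
382 SGD × 0.909 = 347.238 CAD
347.238 CAD × 2.28 = 791.70264 AED

791.70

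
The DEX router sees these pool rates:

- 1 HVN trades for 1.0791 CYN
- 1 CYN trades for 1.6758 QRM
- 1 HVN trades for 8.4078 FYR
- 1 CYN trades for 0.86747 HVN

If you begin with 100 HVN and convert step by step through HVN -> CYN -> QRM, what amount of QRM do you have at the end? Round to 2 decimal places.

180.84

100 HVN × 1.0791 = 107.91 CYN
107.91 CYN × 1.6758 = 180.835578 QRM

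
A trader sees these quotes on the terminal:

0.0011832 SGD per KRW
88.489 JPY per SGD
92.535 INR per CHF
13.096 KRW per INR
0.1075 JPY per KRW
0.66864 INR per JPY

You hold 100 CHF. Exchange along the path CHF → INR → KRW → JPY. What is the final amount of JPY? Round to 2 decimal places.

100 CHF × 92.535 = 9253.5 INR
9253.5 INR × 13.096 = 121183.836 KRW
121183.836 KRW × 0.1075 = 13027.26237 JPY

13027.26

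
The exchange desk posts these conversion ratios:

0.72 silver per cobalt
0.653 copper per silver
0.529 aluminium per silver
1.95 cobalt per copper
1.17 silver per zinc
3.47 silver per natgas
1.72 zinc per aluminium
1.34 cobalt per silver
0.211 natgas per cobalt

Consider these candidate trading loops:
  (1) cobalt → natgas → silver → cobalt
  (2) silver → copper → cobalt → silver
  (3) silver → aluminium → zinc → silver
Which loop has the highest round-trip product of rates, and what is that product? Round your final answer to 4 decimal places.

1.0646

(1) 0.211 × 3.47 × 1.34 = 0.98111
(2) 0.653 × 1.95 × 0.72 = 0.91681
(3) 0.529 × 1.72 × 1.17 = 1.06456
Highest is cycle (3) at 1.0646 (>1, arbitrage).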